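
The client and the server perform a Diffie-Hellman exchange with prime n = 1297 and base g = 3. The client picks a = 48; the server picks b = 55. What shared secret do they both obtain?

504

The client sends A = g^a mod n = 3^48 mod 1297.
3^1 ≡ 3 (mod 1297)
3^2 = (3^1)^2 ≡ 3^2 = 9 ≡ 9 (mod 1297)
3^4 = (3^2)^2 ≡ 9^2 = 81 ≡ 81 (mod 1297)
3^8 = (3^4)^2 ≡ 81^2 = 6561 ≡ 76 (mod 1297)
3^16 = (3^8)^2 ≡ 76^2 = 5776 ≡ 588 (mod 1297)
3^32 = (3^16)^2 ≡ 588^2 = 345744 ≡ 742 (mod 1297)
3^48 = 3^32 · 3^16 ≡ 742 · 588 ≡ 504 (mod 1297).
So A = 504. The server then computes K = A^b mod n = 504^55 mod 1297.
504^1 ≡ 504 (mod 1297)
504^2 = (504^1)^2 ≡ 504^2 = 254016 ≡ 1101 (mod 1297)
504^4 = (504^2)^2 ≡ 1101^2 = 1212201 ≡ 803 (mod 1297)
504^8 = (504^4)^2 ≡ 803^2 = 644809 ≡ 200 (mod 1297)
504^16 = (504^8)^2 ≡ 200^2 = 40000 ≡ 1090 (mod 1297)
504^32 = (504^16)^2 ≡ 1090^2 = 1188100 ≡ 48 (mod 1297)
504^55 = 504^32 · 504^16 · 504^4 · 504^2 · 504^1 ≡ 48 · 1090 · 803 · 1101 · 504 ≡ 504 (mod 1297).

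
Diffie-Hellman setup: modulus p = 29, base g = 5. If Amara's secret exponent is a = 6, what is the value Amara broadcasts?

23

Public value = 5^6 (mod 29).
5^1 ≡ 5 (mod 29)
5^2 = (5^1)^2 ≡ 5^2 = 25 ≡ 25 (mod 29)
5^4 = (5^2)^2 ≡ 25^2 = 625 ≡ 16 (mod 29)
5^6 = 5^4 · 5^2 ≡ 16 · 25 ≡ 23 (mod 29).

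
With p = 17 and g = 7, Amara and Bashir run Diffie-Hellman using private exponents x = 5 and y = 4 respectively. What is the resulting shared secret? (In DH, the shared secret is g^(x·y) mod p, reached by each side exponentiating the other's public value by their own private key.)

4

Amara sends A = g^x mod p = 7^5 mod 17.
7^1 ≡ 7 (mod 17)
7^2 = (7^1)^2 ≡ 7^2 = 49 ≡ 15 (mod 17)
7^4 = (7^2)^2 ≡ 15^2 = 225 ≡ 4 (mod 17)
7^5 = 7^4 · 7^1 ≡ 4 · 7 ≡ 11 (mod 17).
So A = 11. Bashir then computes K = A^y mod p = 11^4 mod 17.
11^1 ≡ 11 (mod 17)
11^2 = (11^1)^2 ≡ 11^2 = 121 ≡ 2 (mod 17)
11^4 = (11^2)^2 ≡ 2^2 = 4 ≡ 4 (mod 17)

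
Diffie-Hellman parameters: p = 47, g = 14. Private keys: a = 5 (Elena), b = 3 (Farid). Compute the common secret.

27

Elena sends A = g^a mod p = 14^5 mod 47.
14^1 ≡ 14 (mod 47)
14^2 = (14^1)^2 ≡ 14^2 = 196 ≡ 8 (mod 47)
14^4 = (14^2)^2 ≡ 8^2 = 64 ≡ 17 (mod 47)
14^5 = 14^4 · 14^1 ≡ 17 · 14 ≡ 3 (mod 47).
So A = 3. Farid then computes K = A^b mod p = 3^3 mod 47.
3^1 ≡ 3 (mod 47)
3^2 = (3^1)^2 ≡ 3^2 = 9 ≡ 9 (mod 47)
3^3 = 3^2 · 3^1 ≡ 9 · 3 ≡ 27 (mod 47).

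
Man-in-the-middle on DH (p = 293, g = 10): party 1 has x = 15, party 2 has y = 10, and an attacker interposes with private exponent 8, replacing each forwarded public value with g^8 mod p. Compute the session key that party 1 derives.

289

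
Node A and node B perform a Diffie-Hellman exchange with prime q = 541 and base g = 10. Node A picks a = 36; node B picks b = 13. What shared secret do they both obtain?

207

Node A sends A = g^a mod q = 10^36 mod 541.
10^1 ≡ 10 (mod 541)
10^2 = (10^1)^2 ≡ 10^2 = 100 ≡ 100 (mod 541)
10^4 = (10^2)^2 ≡ 100^2 = 10000 ≡ 262 (mod 541)
10^8 = (10^4)^2 ≡ 262^2 = 68644 ≡ 478 (mod 541)
10^16 = (10^8)^2 ≡ 478^2 = 228484 ≡ 182 (mod 541)
10^32 = (10^16)^2 ≡ 182^2 = 33124 ≡ 123 (mod 541)
10^36 = 10^32 · 10^4 ≡ 123 · 262 ≡ 307 (mod 541).
So A = 307. Node B then computes K = A^b mod q = 307^13 mod 541.
307^1 ≡ 307 (mod 541)
307^2 = (307^1)^2 ≡ 307^2 = 94249 ≡ 115 (mod 541)
307^4 = (307^2)^2 ≡ 115^2 = 13225 ≡ 241 (mod 541)
307^8 = (307^4)^2 ≡ 241^2 = 58081 ≡ 194 (mod 541)
307^13 = 307^8 · 307^4 · 307^1 ≡ 194 · 241 · 307 ≡ 207 (mod 541).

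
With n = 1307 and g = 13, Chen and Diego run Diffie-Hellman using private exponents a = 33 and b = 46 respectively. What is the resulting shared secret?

48

Diego sends B = g^b mod n = 13^46 mod 1307.
13^1 ≡ 13 (mod 1307)
13^2 = (13^1)^2 ≡ 13^2 = 169 ≡ 169 (mod 1307)
13^4 = (13^2)^2 ≡ 169^2 = 28561 ≡ 1114 (mod 1307)
13^8 = (13^4)^2 ≡ 1114^2 = 1240996 ≡ 653 (mod 1307)
13^16 = (13^8)^2 ≡ 653^2 = 426409 ≡ 327 (mod 1307)
13^32 = (13^16)^2 ≡ 327^2 = 106929 ≡ 1062 (mod 1307)
13^46 = 13^32 · 13^8 · 13^4 · 13^2 ≡ 1062 · 653 · 1114 · 169 ≡ 570 (mod 1307).
So B = 570. Chen then computes K = B^a mod n = 570^33 mod 1307.
570^1 ≡ 570 (mod 1307)
570^2 = (570^1)^2 ≡ 570^2 = 324900 ≡ 764 (mod 1307)
570^4 = (570^2)^2 ≡ 764^2 = 583696 ≡ 774 (mod 1307)
570^8 = (570^4)^2 ≡ 774^2 = 599076 ≡ 470 (mod 1307)
570^16 = (570^8)^2 ≡ 470^2 = 220900 ≡ 17 (mod 1307)
570^32 = (570^16)^2 ≡ 17^2 = 289 ≡ 289 (mod 1307)
570^33 = 570^32 · 570^1 ≡ 289 · 570 ≡ 48 (mod 1307).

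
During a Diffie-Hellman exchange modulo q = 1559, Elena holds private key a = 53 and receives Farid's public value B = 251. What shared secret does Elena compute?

142

Shared key K = 251^53 mod 1559.
251^1 ≡ 251 (mod 1559)
251^2 = (251^1)^2 ≡ 251^2 = 63001 ≡ 641 (mod 1559)
251^4 = (251^2)^2 ≡ 641^2 = 410881 ≡ 864 (mod 1559)
251^8 = (251^4)^2 ≡ 864^2 = 746496 ≡ 1294 (mod 1559)
251^16 = (251^8)^2 ≡ 1294^2 = 1674436 ≡ 70 (mod 1559)
251^32 = (251^16)^2 ≡ 70^2 = 4900 ≡ 223 (mod 1559)
251^53 = 251^32 · 251^16 · 251^4 · 251^1 ≡ 223 · 70 · 864 · 251 ≡ 142 (mod 1559).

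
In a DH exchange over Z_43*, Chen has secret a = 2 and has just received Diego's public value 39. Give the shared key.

Shared key K = 39^2 mod 43.
39^1 ≡ 39 (mod 43)
39^2 = (39^1)^2 ≡ 39^2 = 1521 ≡ 16 (mod 43)

16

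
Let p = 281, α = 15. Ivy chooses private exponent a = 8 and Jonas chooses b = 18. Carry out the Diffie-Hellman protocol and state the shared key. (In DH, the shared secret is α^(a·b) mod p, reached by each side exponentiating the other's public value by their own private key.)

236

Jonas sends B = α^b mod p = 15^18 mod 281.
15^1 ≡ 15 (mod 281)
15^2 = (15^1)^2 ≡ 15^2 = 225 ≡ 225 (mod 281)
15^4 = (15^2)^2 ≡ 225^2 = 50625 ≡ 45 (mod 281)
15^8 = (15^4)^2 ≡ 45^2 = 2025 ≡ 58 (mod 281)
15^16 = (15^8)^2 ≡ 58^2 = 3364 ≡ 273 (mod 281)
15^18 = 15^16 · 15^2 ≡ 273 · 225 ≡ 167 (mod 281).
So B = 167. Ivy then computes K = B^a mod p = 167^8 mod 281.
167^1 ≡ 167 (mod 281)
167^2 = (167^1)^2 ≡ 167^2 = 27889 ≡ 70 (mod 281)
167^4 = (167^2)^2 ≡ 70^2 = 4900 ≡ 123 (mod 281)
167^8 = (167^4)^2 ≡ 123^2 = 15129 ≡ 236 (mod 281)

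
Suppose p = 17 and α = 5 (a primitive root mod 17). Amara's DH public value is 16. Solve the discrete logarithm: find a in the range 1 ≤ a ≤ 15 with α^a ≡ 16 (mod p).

8

Try successive powers of 5 modulo 17:
5^1 ≡ 5
5^2 ≡ 8
5^3 ≡ 6
5^4 ≡ 13
5^5 ≡ 14
5^6 ≡ 2
5^7 ≡ 10
5^8 ≡ 16
Found: a = 8.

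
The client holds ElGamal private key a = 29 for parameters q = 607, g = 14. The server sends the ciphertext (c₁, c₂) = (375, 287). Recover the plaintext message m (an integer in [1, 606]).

73

Shared mask s = c₁^a mod q = 375^29 mod 607.
375^1 ≡ 375 (mod 607)
375^2 = (375^1)^2 ≡ 375^2 = 140625 ≡ 408 (mod 607)
375^4 = (375^2)^2 ≡ 408^2 = 166464 ≡ 146 (mod 607)
375^8 = (375^4)^2 ≡ 146^2 = 21316 ≡ 71 (mod 607)
375^16 = (375^8)^2 ≡ 71^2 = 5041 ≡ 185 (mod 607)
375^29 = 375^16 · 375^8 · 375^4 · 375^1 ≡ 185 · 71 · 146 · 375 ≡ 428 (mod 607).
So s = 428; s⁻¹ ≡ 529 (mod 607).
m = c₂ · s⁻¹ mod 607 = 287 · 529 mod 607 = 73.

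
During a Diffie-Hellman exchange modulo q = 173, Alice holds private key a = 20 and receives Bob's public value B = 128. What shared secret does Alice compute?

164

Shared key K = 128^20 mod 173.
128^1 ≡ 128 (mod 173)
128^2 = (128^1)^2 ≡ 128^2 = 16384 ≡ 122 (mod 173)
128^4 = (128^2)^2 ≡ 122^2 = 14884 ≡ 6 (mod 173)
128^8 = (128^4)^2 ≡ 6^2 = 36 ≡ 36 (mod 173)
128^16 = (128^8)^2 ≡ 36^2 = 1296 ≡ 85 (mod 173)
128^20 = 128^16 · 128^4 ≡ 85 · 6 ≡ 164 (mod 173).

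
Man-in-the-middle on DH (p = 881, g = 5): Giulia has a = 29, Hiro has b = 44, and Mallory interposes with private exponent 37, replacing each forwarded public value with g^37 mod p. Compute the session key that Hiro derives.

Hiro receives Mallory's public value M = 5^37 mod 881 instead of the honest one.
5^1 ≡ 5 (mod 881)
5^2 = (5^1)^2 ≡ 5^2 = 25 ≡ 25 (mod 881)
5^4 = (5^2)^2 ≡ 25^2 = 625 ≡ 625 (mod 881)
5^8 = (5^4)^2 ≡ 625^2 = 390625 ≡ 342 (mod 881)
5^16 = (5^8)^2 ≡ 342^2 = 116964 ≡ 672 (mod 881)
5^32 = (5^16)^2 ≡ 672^2 = 451584 ≡ 512 (mod 881)
5^37 = 5^32 · 5^4 · 5^1 ≡ 512 · 625 · 5 ≡ 104 (mod 881).
So M = 104. Hiro computes K = M^44 mod 881.
104^1 ≡ 104 (mod 881)
104^2 = (104^1)^2 ≡ 104^2 = 10816 ≡ 244 (mod 881)
104^4 = (104^2)^2 ≡ 244^2 = 59536 ≡ 509 (mod 881)
104^8 = (104^4)^2 ≡ 509^2 = 259081 ≡ 67 (mod 881)
104^16 = (104^8)^2 ≡ 67^2 = 4489 ≡ 84 (mod 881)
104^32 = (104^16)^2 ≡ 84^2 = 7056 ≡ 8 (mod 881)
104^44 = 104^32 · 104^8 · 104^4 ≡ 8 · 67 · 509 ≡ 595 (mod 881).

595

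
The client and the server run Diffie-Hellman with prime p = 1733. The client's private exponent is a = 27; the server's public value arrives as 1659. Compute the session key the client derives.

Shared key K = 1659^27 mod 1733.
1659^1 ≡ 1659 (mod 1733)
1659^2 = (1659^1)^2 ≡ 1659^2 = 2752281 ≡ 277 (mod 1733)
1659^4 = (1659^2)^2 ≡ 277^2 = 76729 ≡ 477 (mod 1733)
1659^8 = (1659^4)^2 ≡ 477^2 = 227529 ≡ 506 (mod 1733)
1659^16 = (1659^8)^2 ≡ 506^2 = 256036 ≡ 1285 (mod 1733)
1659^27 = 1659^16 · 1659^8 · 1659^2 · 1659^1 ≡ 1285 · 506 · 277 · 1659 ≡ 1049 (mod 1733).

1049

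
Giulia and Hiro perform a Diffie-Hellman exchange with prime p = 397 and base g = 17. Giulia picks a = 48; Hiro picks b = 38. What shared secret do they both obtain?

393

Giulia sends A = g^a mod p = 17^48 mod 397.
17^1 ≡ 17 (mod 397)
17^2 = (17^1)^2 ≡ 17^2 = 289 ≡ 289 (mod 397)
17^4 = (17^2)^2 ≡ 289^2 = 83521 ≡ 151 (mod 397)
17^8 = (17^4)^2 ≡ 151^2 = 22801 ≡ 172 (mod 397)
17^16 = (17^8)^2 ≡ 172^2 = 29584 ≡ 206 (mod 397)
17^32 = (17^16)^2 ≡ 206^2 = 42436 ≡ 354 (mod 397)
17^48 = 17^32 · 17^16 ≡ 354 · 206 ≡ 273 (mod 397).
So A = 273. Hiro then computes K = A^b mod p = 273^38 mod 397.
273^1 ≡ 273 (mod 397)
273^2 = (273^1)^2 ≡ 273^2 = 74529 ≡ 290 (mod 397)
273^4 = (273^2)^2 ≡ 290^2 = 84100 ≡ 333 (mod 397)
273^8 = (273^4)^2 ≡ 333^2 = 110889 ≡ 126 (mod 397)
273^16 = (273^8)^2 ≡ 126^2 = 15876 ≡ 393 (mod 397)
273^32 = (273^16)^2 ≡ 393^2 = 154449 ≡ 16 (mod 397)
273^38 = 273^32 · 273^4 · 273^2 ≡ 16 · 333 · 290 ≡ 393 (mod 397).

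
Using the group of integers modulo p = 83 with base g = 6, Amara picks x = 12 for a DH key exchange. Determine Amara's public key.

Public value = 6^12 mod 83.
6^1 ≡ 6 (mod 83)
6^2 = (6^1)^2 ≡ 6^2 = 36 ≡ 36 (mod 83)
6^4 = (6^2)^2 ≡ 36^2 = 1296 ≡ 51 (mod 83)
6^8 = (6^4)^2 ≡ 51^2 = 2601 ≡ 28 (mod 83)
6^12 = 6^8 · 6^4 ≡ 28 · 51 ≡ 17 (mod 83).

17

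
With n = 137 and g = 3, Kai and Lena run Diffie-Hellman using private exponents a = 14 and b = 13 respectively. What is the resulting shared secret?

Kai sends A = g^a mod n = 3^14 mod 137.
3^1 ≡ 3 (mod 137)
3^2 = (3^1)^2 ≡ 3^2 = 9 ≡ 9 (mod 137)
3^4 = (3^2)^2 ≡ 9^2 = 81 ≡ 81 (mod 137)
3^8 = (3^4)^2 ≡ 81^2 = 6561 ≡ 122 (mod 137)
3^14 = 3^8 · 3^4 · 3^2 ≡ 122 · 81 · 9 ≡ 25 (mod 137).
So A = 25. Lena then computes K = A^b mod n = 25^13 mod 137.
25^1 ≡ 25 (mod 137)
25^2 = (25^1)^2 ≡ 25^2 = 625 ≡ 77 (mod 137)
25^4 = (25^2)^2 ≡ 77^2 = 5929 ≡ 38 (mod 137)
25^8 = (25^4)^2 ≡ 38^2 = 1444 ≡ 74 (mod 137)
25^13 = 25^8 · 25^4 · 25^1 ≡ 74 · 38 · 25 ≡ 19 (mod 137).

19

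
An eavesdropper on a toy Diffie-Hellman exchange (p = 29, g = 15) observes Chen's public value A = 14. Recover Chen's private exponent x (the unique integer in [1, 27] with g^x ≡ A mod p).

15

Try successive powers of 15 modulo 29:
15^1 ≡ 15
15^2 ≡ 22
15^3 ≡ 11
15^4 ≡ 20
15^5 ≡ 10
15^6 ≡ 5
15^7 ≡ 17
15^8 ≡ 23
15^9 ≡ 26
15^10 ≡ 13
15^11 ≡ 21
15^12 ≡ 25
15^13 ≡ 27
15^14 ≡ 28
15^15 ≡ 14
Found: x = 15.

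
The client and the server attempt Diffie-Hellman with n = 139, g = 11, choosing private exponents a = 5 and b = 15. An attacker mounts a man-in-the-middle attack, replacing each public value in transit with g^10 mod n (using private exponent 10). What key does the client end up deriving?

The client receives an attacker's public value M = 11^10 mod 139 instead of the honest one.
11^1 ≡ 11 (mod 139)
11^2 = (11^1)^2 ≡ 11^2 = 121 ≡ 121 (mod 139)
11^4 = (11^2)^2 ≡ 121^2 = 14641 ≡ 46 (mod 139)
11^8 = (11^4)^2 ≡ 46^2 = 2116 ≡ 31 (mod 139)
11^10 = 11^8 · 11^2 ≡ 31 · 121 ≡ 137 (mod 139).
So M = 137. The client computes K = M^5 mod 139.
137^1 ≡ 137 (mod 139)
137^2 = (137^1)^2 ≡ 137^2 = 18769 ≡ 4 (mod 139)
137^4 = (137^2)^2 ≡ 4^2 = 16 ≡ 16 (mod 139)
137^5 = 137^4 · 137^1 ≡ 16 · 137 ≡ 107 (mod 139).

107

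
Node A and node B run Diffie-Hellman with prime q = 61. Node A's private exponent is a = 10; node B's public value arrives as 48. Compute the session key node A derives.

13

Shared key K = 48^10 mod 61.
48^1 ≡ 48 (mod 61)
48^2 = (48^1)^2 ≡ 48^2 = 2304 ≡ 47 (mod 61)
48^4 = (48^2)^2 ≡ 47^2 = 2209 ≡ 13 (mod 61)
48^8 = (48^4)^2 ≡ 13^2 = 169 ≡ 47 (mod 61)
48^10 = 48^8 · 48^2 ≡ 47 · 47 ≡ 13 (mod 61).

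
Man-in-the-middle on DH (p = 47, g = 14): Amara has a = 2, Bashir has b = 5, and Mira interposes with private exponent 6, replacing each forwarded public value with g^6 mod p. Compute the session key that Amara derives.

Amara receives Mira's public value M = 14^6 mod 47 instead of the honest one.
14^1 ≡ 14 (mod 47)
14^2 = (14^1)^2 ≡ 14^2 = 196 ≡ 8 (mod 47)
14^4 = (14^2)^2 ≡ 8^2 = 64 ≡ 17 (mod 47)
14^6 = 14^4 · 14^2 ≡ 17 · 8 ≡ 42 (mod 47).
So M = 42. Amara computes K = M^2 mod 47.
42^1 ≡ 42 (mod 47)
42^2 = (42^1)^2 ≡ 42^2 = 1764 ≡ 25 (mod 47)

25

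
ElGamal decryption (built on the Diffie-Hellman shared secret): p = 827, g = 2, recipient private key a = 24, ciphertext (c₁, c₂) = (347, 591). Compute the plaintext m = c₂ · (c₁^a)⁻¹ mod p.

696

Shared mask s = c₁^a mod p = 347^24 mod 827.
347^1 ≡ 347 (mod 827)
347^2 = (347^1)^2 ≡ 347^2 = 120409 ≡ 494 (mod 827)
347^4 = (347^2)^2 ≡ 494^2 = 244036 ≡ 71 (mod 827)
347^8 = (347^4)^2 ≡ 71^2 = 5041 ≡ 79 (mod 827)
347^16 = (347^8)^2 ≡ 79^2 = 6241 ≡ 452 (mod 827)
347^24 = 347^16 · 347^8 ≡ 452 · 79 ≡ 147 (mod 827).
So s = 147; s⁻¹ ≡ 782 (mod 827).
m = c₂ · s⁻¹ mod 827 = 591 · 782 mod 827 = 696.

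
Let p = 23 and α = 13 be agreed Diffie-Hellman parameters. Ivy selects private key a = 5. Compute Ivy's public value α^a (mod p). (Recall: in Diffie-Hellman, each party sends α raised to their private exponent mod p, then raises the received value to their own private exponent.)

Public value = 13^5 (mod 23).
13^1 ≡ 13 (mod 23)
13^2 = (13^1)^2 ≡ 13^2 = 169 ≡ 8 (mod 23)
13^4 = (13^2)^2 ≡ 8^2 = 64 ≡ 18 (mod 23)
13^5 = 13^4 · 13^1 ≡ 18 · 13 ≡ 4 (mod 23).

4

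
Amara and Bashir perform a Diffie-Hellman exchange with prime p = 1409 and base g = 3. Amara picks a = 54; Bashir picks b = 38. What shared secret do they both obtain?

861

Amara sends A = g^a mod p = 3^54 mod 1409.
3^1 ≡ 3 (mod 1409)
3^2 = (3^1)^2 ≡ 3^2 = 9 ≡ 9 (mod 1409)
3^4 = (3^2)^2 ≡ 9^2 = 81 ≡ 81 (mod 1409)
3^8 = (3^4)^2 ≡ 81^2 = 6561 ≡ 925 (mod 1409)
3^16 = (3^8)^2 ≡ 925^2 = 855625 ≡ 362 (mod 1409)
3^32 = (3^16)^2 ≡ 362^2 = 131044 ≡ 7 (mod 1409)
3^54 = 3^32 · 3^16 · 3^4 · 3^2 ≡ 7 · 362 · 81 · 9 ≡ 87 (mod 1409).
So A = 87. Bashir then computes K = A^b mod p = 87^38 mod 1409.
87^1 ≡ 87 (mod 1409)
87^2 = (87^1)^2 ≡ 87^2 = 7569 ≡ 524 (mod 1409)
87^4 = (87^2)^2 ≡ 524^2 = 274576 ≡ 1230 (mod 1409)
87^8 = (87^4)^2 ≡ 1230^2 = 1512900 ≡ 1043 (mod 1409)
87^16 = (87^8)^2 ≡ 1043^2 = 1087849 ≡ 101 (mod 1409)
87^32 = (87^16)^2 ≡ 101^2 = 10201 ≡ 338 (mod 1409)
87^38 = 87^32 · 87^4 · 87^2 ≡ 338 · 1230 · 524 ≡ 861 (mod 1409).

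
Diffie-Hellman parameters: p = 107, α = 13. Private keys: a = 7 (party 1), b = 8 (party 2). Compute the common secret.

Party 2 sends B = α^b mod p = 13^8 mod 107.
13^1 ≡ 13 (mod 107)
13^2 = (13^1)^2 ≡ 13^2 = 169 ≡ 62 (mod 107)
13^4 = (13^2)^2 ≡ 62^2 = 3844 ≡ 99 (mod 107)
13^8 = (13^4)^2 ≡ 99^2 = 9801 ≡ 64 (mod 107)
So B = 64. Party 1 then computes K = B^a mod p = 64^7 mod 107.
64^1 ≡ 64 (mod 107)
64^2 = (64^1)^2 ≡ 64^2 = 4096 ≡ 30 (mod 107)
64^4 = (64^2)^2 ≡ 30^2 = 900 ≡ 44 (mod 107)
64^7 = 64^4 · 64^2 · 64^1 ≡ 44 · 30 · 64 ≡ 57 (mod 107).

57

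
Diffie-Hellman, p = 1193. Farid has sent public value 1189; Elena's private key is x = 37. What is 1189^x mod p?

Shared key K = 1189^37 mod 1193.
1189^1 ≡ 1189 (mod 1193)
1189^2 = (1189^1)^2 ≡ 1189^2 = 1413721 ≡ 16 (mod 1193)
1189^4 = (1189^2)^2 ≡ 16^2 = 256 ≡ 256 (mod 1193)
1189^8 = (1189^4)^2 ≡ 256^2 = 65536 ≡ 1114 (mod 1193)
1189^16 = (1189^8)^2 ≡ 1114^2 = 1240996 ≡ 276 (mod 1193)
1189^32 = (1189^16)^2 ≡ 276^2 = 76176 ≡ 1017 (mod 1193)
1189^37 = 1189^32 · 1189^4 · 1189^1 ≡ 1017 · 256 · 1189 ≡ 81 (mod 1193).

81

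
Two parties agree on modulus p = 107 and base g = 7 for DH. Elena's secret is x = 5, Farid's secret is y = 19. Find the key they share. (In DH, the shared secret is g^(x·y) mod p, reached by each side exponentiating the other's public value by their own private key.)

91

Elena sends A = g^x mod p = 7^5 mod 107.
7^1 ≡ 7 (mod 107)
7^2 = (7^1)^2 ≡ 7^2 = 49 ≡ 49 (mod 107)
7^4 = (7^2)^2 ≡ 49^2 = 2401 ≡ 47 (mod 107)
7^5 = 7^4 · 7^1 ≡ 47 · 7 ≡ 8 (mod 107).
So A = 8. Farid then computes K = A^y mod p = 8^19 mod 107.
8^1 ≡ 8 (mod 107)
8^2 = (8^1)^2 ≡ 8^2 = 64 ≡ 64 (mod 107)
8^4 = (8^2)^2 ≡ 64^2 = 4096 ≡ 30 (mod 107)
8^8 = (8^4)^2 ≡ 30^2 = 900 ≡ 44 (mod 107)
8^16 = (8^8)^2 ≡ 44^2 = 1936 ≡ 10 (mod 107)
8^19 = 8^16 · 8^2 · 8^1 ≡ 10 · 64 · 8 ≡ 91 (mod 107).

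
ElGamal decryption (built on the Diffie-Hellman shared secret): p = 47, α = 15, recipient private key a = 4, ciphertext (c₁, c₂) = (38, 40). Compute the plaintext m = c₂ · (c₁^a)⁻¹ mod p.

35

Shared mask s = c₁^a mod p = 38^4 mod 47.
38^1 ≡ 38 (mod 47)
38^2 = (38^1)^2 ≡ 38^2 = 1444 ≡ 34 (mod 47)
38^4 = (38^2)^2 ≡ 34^2 = 1156 ≡ 28 (mod 47)
So s = 28; s⁻¹ ≡ 42 (mod 47).
m = c₂ · s⁻¹ mod 47 = 40 · 42 mod 47 = 35.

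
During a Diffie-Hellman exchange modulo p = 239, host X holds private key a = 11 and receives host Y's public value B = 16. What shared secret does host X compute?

Shared key K = 16^11 mod 239.
16^1 ≡ 16 (mod 239)
16^2 = (16^1)^2 ≡ 16^2 = 256 ≡ 17 (mod 239)
16^4 = (16^2)^2 ≡ 17^2 = 289 ≡ 50 (mod 239)
16^8 = (16^4)^2 ≡ 50^2 = 2500 ≡ 110 (mod 239)
16^11 = 16^8 · 16^2 · 16^1 ≡ 110 · 17 · 16 ≡ 45 (mod 239).

45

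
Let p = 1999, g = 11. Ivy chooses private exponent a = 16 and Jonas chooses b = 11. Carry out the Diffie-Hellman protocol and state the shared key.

Jonas sends B = g^b mod p = 11^11 mod 1999.
11^1 ≡ 11 (mod 1999)
11^2 = (11^1)^2 ≡ 11^2 = 121 ≡ 121 (mod 1999)
11^4 = (11^2)^2 ≡ 121^2 = 14641 ≡ 648 (mod 1999)
11^8 = (11^4)^2 ≡ 648^2 = 419904 ≡ 114 (mod 1999)
11^11 = 11^8 · 11^2 · 11^1 ≡ 114 · 121 · 11 ≡ 1809 (mod 1999).
So B = 1809. Ivy then computes K = B^a mod p = 1809^16 mod 1999.
1809^1 ≡ 1809 (mod 1999)
1809^2 = (1809^1)^2 ≡ 1809^2 = 3272481 ≡ 118 (mod 1999)
1809^4 = (1809^2)^2 ≡ 118^2 = 13924 ≡ 1930 (mod 1999)
1809^8 = (1809^4)^2 ≡ 1930^2 = 3724900 ≡ 763 (mod 1999)
1809^16 = (1809^8)^2 ≡ 763^2 = 582169 ≡ 460 (mod 1999)

460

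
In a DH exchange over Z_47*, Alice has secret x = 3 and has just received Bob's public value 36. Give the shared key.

Shared key K = 36^3 mod 47.
36^1 ≡ 36 (mod 47)
36^2 = (36^1)^2 ≡ 36^2 = 1296 ≡ 27 (mod 47)
36^3 = 36^2 · 36^1 ≡ 27 · 36 ≡ 32 (mod 47).

32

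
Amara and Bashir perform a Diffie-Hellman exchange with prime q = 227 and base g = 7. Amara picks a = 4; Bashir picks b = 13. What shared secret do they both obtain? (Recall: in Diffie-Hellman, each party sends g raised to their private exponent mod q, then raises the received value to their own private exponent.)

Amara sends A = g^a mod q = 7^4 mod 227.
7^1 ≡ 7 (mod 227)
7^2 = (7^1)^2 ≡ 7^2 = 49 ≡ 49 (mod 227)
7^4 = (7^2)^2 ≡ 49^2 = 2401 ≡ 131 (mod 227)
So A = 131. Bashir then computes K = A^b mod q = 131^13 mod 227.
131^1 ≡ 131 (mod 227)
131^2 = (131^1)^2 ≡ 131^2 = 17161 ≡ 136 (mod 227)
131^4 = (131^2)^2 ≡ 136^2 = 18496 ≡ 109 (mod 227)
131^8 = (131^4)^2 ≡ 109^2 = 11881 ≡ 77 (mod 227)
131^13 = 131^8 · 131^4 · 131^1 ≡ 77 · 109 · 131 ≡ 122 (mod 227).

122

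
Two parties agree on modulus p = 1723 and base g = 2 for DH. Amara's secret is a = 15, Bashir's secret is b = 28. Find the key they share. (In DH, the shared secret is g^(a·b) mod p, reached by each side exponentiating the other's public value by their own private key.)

Bashir sends B = g^b mod p = 2^28 mod 1723.
2^1 ≡ 2 (mod 1723)
2^2 = (2^1)^2 ≡ 2^2 = 4 ≡ 4 (mod 1723)
2^4 = (2^2)^2 ≡ 4^2 = 16 ≡ 16 (mod 1723)
2^8 = (2^4)^2 ≡ 16^2 = 256 ≡ 256 (mod 1723)
2^16 = (2^8)^2 ≡ 256^2 = 65536 ≡ 62 (mod 1723)
2^28 = 2^16 · 2^8 · 2^4 ≡ 62 · 256 · 16 ≡ 671 (mod 1723).
So B = 671. Amara then computes K = B^a mod p = 671^15 mod 1723.
671^1 ≡ 671 (mod 1723)
671^2 = (671^1)^2 ≡ 671^2 = 450241 ≡ 538 (mod 1723)
671^4 = (671^2)^2 ≡ 538^2 = 289444 ≡ 1703 (mod 1723)
671^8 = (671^4)^2 ≡ 1703^2 = 2900209 ≡ 400 (mod 1723)
671^15 = 671^8 · 671^4 · 671^2 · 671^1 ≡ 400 · 1703 · 538 · 671 ≡ 51 (mod 1723).

51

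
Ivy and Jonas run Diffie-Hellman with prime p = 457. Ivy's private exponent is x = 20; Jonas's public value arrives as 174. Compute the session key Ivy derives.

Shared key K = 174^20 mod 457.
174^1 ≡ 174 (mod 457)
174^2 = (174^1)^2 ≡ 174^2 = 30276 ≡ 114 (mod 457)
174^4 = (174^2)^2 ≡ 114^2 = 12996 ≡ 200 (mod 457)
174^8 = (174^4)^2 ≡ 200^2 = 40000 ≡ 241 (mod 457)
174^16 = (174^8)^2 ≡ 241^2 = 58081 ≡ 42 (mod 457)
174^20 = 174^16 · 174^4 ≡ 42 · 200 ≡ 174 (mod 457).

174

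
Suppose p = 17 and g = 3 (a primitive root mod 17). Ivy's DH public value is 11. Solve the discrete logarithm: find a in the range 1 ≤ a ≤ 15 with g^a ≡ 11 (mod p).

Try successive powers of 3 modulo 17:
3^1 ≡ 3
3^2 ≡ 9
3^3 ≡ 10
3^4 ≡ 13
3^5 ≡ 5
3^6 ≡ 15
3^7 ≡ 11
Found: a = 7.

7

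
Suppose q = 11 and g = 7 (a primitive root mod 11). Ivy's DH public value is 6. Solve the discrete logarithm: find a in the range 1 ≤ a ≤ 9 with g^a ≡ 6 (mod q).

7

Try successive powers of 7 modulo 11:
7^1 ≡ 7
7^2 ≡ 5
7^3 ≡ 2
7^4 ≡ 3
7^5 ≡ 10
7^6 ≡ 4
7^7 ≡ 6
Found: a = 7.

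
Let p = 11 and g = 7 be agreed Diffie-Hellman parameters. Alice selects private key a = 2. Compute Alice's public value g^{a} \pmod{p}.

Public value = 7^{2} \pmod{11}.
7^1 ≡ 7 (mod 11)
7^2 = (7^1)^2 ≡ 7^2 = 49 ≡ 5 (mod 11)

5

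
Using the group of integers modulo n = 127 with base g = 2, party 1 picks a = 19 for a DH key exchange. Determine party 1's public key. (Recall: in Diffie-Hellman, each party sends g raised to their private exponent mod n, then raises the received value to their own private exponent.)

32

Public value = 2^19 mod 127.
2^1 ≡ 2 (mod 127)
2^2 = (2^1)^2 ≡ 2^2 = 4 ≡ 4 (mod 127)
2^4 = (2^2)^2 ≡ 4^2 = 16 ≡ 16 (mod 127)
2^8 = (2^4)^2 ≡ 16^2 = 256 ≡ 2 (mod 127)
2^16 = (2^8)^2 ≡ 2^2 = 4 ≡ 4 (mod 127)
2^19 = 2^16 · 2^2 · 2^1 ≡ 4 · 4 · 2 ≡ 32 (mod 127).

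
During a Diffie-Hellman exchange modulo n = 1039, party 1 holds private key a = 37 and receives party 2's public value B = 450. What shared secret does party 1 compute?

677

Shared key K = 450^37 mod 1039.
450^1 ≡ 450 (mod 1039)
450^2 = (450^1)^2 ≡ 450^2 = 202500 ≡ 934 (mod 1039)
450^4 = (450^2)^2 ≡ 934^2 = 872356 ≡ 635 (mod 1039)
450^8 = (450^4)^2 ≡ 635^2 = 403225 ≡ 93 (mod 1039)
450^16 = (450^8)^2 ≡ 93^2 = 8649 ≡ 337 (mod 1039)
450^32 = (450^16)^2 ≡ 337^2 = 113569 ≡ 318 (mod 1039)
450^37 = 450^32 · 450^4 · 450^1 ≡ 318 · 635 · 450 ≡ 677 (mod 1039).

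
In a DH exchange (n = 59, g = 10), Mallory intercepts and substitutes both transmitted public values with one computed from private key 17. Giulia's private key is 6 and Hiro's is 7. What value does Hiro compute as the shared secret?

56

Hiro receives Mallory's public value M = 10^17 mod 59 instead of the honest one.
10^1 ≡ 10 (mod 59)
10^2 = (10^1)^2 ≡ 10^2 = 100 ≡ 41 (mod 59)
10^4 = (10^2)^2 ≡ 41^2 = 1681 ≡ 29 (mod 59)
10^8 = (10^4)^2 ≡ 29^2 = 841 ≡ 15 (mod 59)
10^16 = (10^8)^2 ≡ 15^2 = 225 ≡ 48 (mod 59)
10^17 = 10^16 · 10^1 ≡ 48 · 10 ≡ 8 (mod 59).
So M = 8. Hiro computes K = M^7 mod 59.
8^1 ≡ 8 (mod 59)
8^2 = (8^1)^2 ≡ 8^2 = 64 ≡ 5 (mod 59)
8^4 = (8^2)^2 ≡ 5^2 = 25 ≡ 25 (mod 59)
8^7 = 8^4 · 8^2 · 8^1 ≡ 25 · 5 · 8 ≡ 56 (mod 59).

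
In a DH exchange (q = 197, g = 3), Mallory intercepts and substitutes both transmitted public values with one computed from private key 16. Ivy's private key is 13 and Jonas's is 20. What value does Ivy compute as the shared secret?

132

Ivy receives Mallory's public value M = 3^16 mod 197 instead of the honest one.
3^1 ≡ 3 (mod 197)
3^2 = (3^1)^2 ≡ 3^2 = 9 ≡ 9 (mod 197)
3^4 = (3^2)^2 ≡ 9^2 = 81 ≡ 81 (mod 197)
3^8 = (3^4)^2 ≡ 81^2 = 6561 ≡ 60 (mod 197)
3^16 = (3^8)^2 ≡ 60^2 = 3600 ≡ 54 (mod 197)
So M = 54. Ivy computes K = M^13 mod 197.
54^1 ≡ 54 (mod 197)
54^2 = (54^1)^2 ≡ 54^2 = 2916 ≡ 158 (mod 197)
54^4 = (54^2)^2 ≡ 158^2 = 24964 ≡ 142 (mod 197)
54^8 = (54^4)^2 ≡ 142^2 = 20164 ≡ 70 (mod 197)
54^13 = 54^8 · 54^4 · 54^1 ≡ 70 · 142 · 54 ≡ 132 (mod 197).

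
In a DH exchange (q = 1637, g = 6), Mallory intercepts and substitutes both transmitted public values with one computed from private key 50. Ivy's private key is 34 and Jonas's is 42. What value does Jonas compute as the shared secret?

1336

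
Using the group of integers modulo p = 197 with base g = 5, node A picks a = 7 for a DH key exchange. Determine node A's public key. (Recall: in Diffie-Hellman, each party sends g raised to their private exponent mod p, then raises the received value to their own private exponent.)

Public value = 5^7 mod 197.
5^1 ≡ 5 (mod 197)
5^2 = (5^1)^2 ≡ 5^2 = 25 ≡ 25 (mod 197)
5^4 = (5^2)^2 ≡ 25^2 = 625 ≡ 34 (mod 197)
5^7 = 5^4 · 5^2 · 5^1 ≡ 34 · 25 · 5 ≡ 113 (mod 197).

113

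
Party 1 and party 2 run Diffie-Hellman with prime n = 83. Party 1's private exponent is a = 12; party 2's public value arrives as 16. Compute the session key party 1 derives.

Shared key K = 16^12 mod 83.
16^1 ≡ 16 (mod 83)
16^2 = (16^1)^2 ≡ 16^2 = 256 ≡ 7 (mod 83)
16^4 = (16^2)^2 ≡ 7^2 = 49 ≡ 49 (mod 83)
16^8 = (16^4)^2 ≡ 49^2 = 2401 ≡ 77 (mod 83)
16^12 = 16^8 · 16^4 ≡ 77 · 49 ≡ 38 (mod 83).

38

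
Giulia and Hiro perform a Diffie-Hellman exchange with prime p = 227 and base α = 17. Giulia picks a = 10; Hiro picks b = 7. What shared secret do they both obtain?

Giulia sends A = α^a mod p = 17^10 mod 227.
17^1 ≡ 17 (mod 227)
17^2 = (17^1)^2 ≡ 17^2 = 289 ≡ 62 (mod 227)
17^4 = (17^2)^2 ≡ 62^2 = 3844 ≡ 212 (mod 227)
17^8 = (17^4)^2 ≡ 212^2 = 44944 ≡ 225 (mod 227)
17^10 = 17^8 · 17^2 ≡ 225 · 62 ≡ 103 (mod 227).
So A = 103. Hiro then computes K = A^b mod p = 103^7 mod 227.
103^1 ≡ 103 (mod 227)
103^2 = (103^1)^2 ≡ 103^2 = 10609 ≡ 167 (mod 227)
103^4 = (103^2)^2 ≡ 167^2 = 27889 ≡ 195 (mod 227)
103^7 = 103^4 · 103^2 · 103^1 ≡ 195 · 167 · 103 ≡ 43 (mod 227).

43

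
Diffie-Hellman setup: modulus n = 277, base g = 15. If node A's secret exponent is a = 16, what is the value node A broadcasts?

Public value = 15^16 mod 277.
15^1 ≡ 15 (mod 277)
15^2 = (15^1)^2 ≡ 15^2 = 225 ≡ 225 (mod 277)
15^4 = (15^2)^2 ≡ 225^2 = 50625 ≡ 211 (mod 277)
15^8 = (15^4)^2 ≡ 211^2 = 44521 ≡ 201 (mod 277)
15^16 = (15^8)^2 ≡ 201^2 = 40401 ≡ 236 (mod 277)

236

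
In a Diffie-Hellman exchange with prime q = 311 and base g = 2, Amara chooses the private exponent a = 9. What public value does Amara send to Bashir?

201

Public value = 2^9 (mod 311).
2^1 ≡ 2 (mod 311)
2^2 = (2^1)^2 ≡ 2^2 = 4 ≡ 4 (mod 311)
2^4 = (2^2)^2 ≡ 4^2 = 16 ≡ 16 (mod 311)
2^8 = (2^4)^2 ≡ 16^2 = 256 ≡ 256 (mod 311)
2^9 = 2^8 · 2^1 ≡ 256 · 2 ≡ 201 (mod 311).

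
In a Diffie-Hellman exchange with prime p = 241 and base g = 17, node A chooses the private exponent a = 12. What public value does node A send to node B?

6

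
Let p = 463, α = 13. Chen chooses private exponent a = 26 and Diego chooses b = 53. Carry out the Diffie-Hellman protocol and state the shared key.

251

Chen sends A = α^a mod p = 13^26 mod 463.
13^1 ≡ 13 (mod 463)
13^2 = (13^1)^2 ≡ 13^2 = 169 ≡ 169 (mod 463)
13^4 = (13^2)^2 ≡ 169^2 = 28561 ≡ 318 (mod 463)
13^8 = (13^4)^2 ≡ 318^2 = 101124 ≡ 190 (mod 463)
13^16 = (13^8)^2 ≡ 190^2 = 36100 ≡ 449 (mod 463)
13^26 = 13^16 · 13^8 · 13^2 ≡ 449 · 190 · 169 ≡ 33 (mod 463).
So A = 33. Diego then computes K = A^b mod p = 33^53 mod 463.
33^1 ≡ 33 (mod 463)
33^2 = (33^1)^2 ≡ 33^2 = 1089 ≡ 163 (mod 463)
33^4 = (33^2)^2 ≡ 163^2 = 26569 ≡ 178 (mod 463)
33^8 = (33^4)^2 ≡ 178^2 = 31684 ≡ 200 (mod 463)
33^16 = (33^8)^2 ≡ 200^2 = 40000 ≡ 182 (mod 463)
33^32 = (33^16)^2 ≡ 182^2 = 33124 ≡ 251 (mod 463)
33^53 = 33^32 · 33^16 · 33^4 · 33^1 ≡ 251 · 182 · 178 · 33 ≡ 251 (mod 463).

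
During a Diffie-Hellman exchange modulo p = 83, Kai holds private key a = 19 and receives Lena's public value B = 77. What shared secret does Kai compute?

59

Shared key K = 77^19 mod 83.
77^1 ≡ 77 (mod 83)
77^2 = (77^1)^2 ≡ 77^2 = 5929 ≡ 36 (mod 83)
77^4 = (77^2)^2 ≡ 36^2 = 1296 ≡ 51 (mod 83)
77^8 = (77^4)^2 ≡ 51^2 = 2601 ≡ 28 (mod 83)
77^16 = (77^8)^2 ≡ 28^2 = 784 ≡ 37 (mod 83)
77^19 = 77^16 · 77^2 · 77^1 ≡ 37 · 36 · 77 ≡ 59 (mod 83).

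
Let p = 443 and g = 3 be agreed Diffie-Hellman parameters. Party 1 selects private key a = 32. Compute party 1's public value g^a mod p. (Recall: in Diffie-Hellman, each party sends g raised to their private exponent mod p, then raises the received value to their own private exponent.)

138

Public value = 3^32 mod 443.
3^1 ≡ 3 (mod 443)
3^2 = (3^1)^2 ≡ 3^2 = 9 ≡ 9 (mod 443)
3^4 = (3^2)^2 ≡ 9^2 = 81 ≡ 81 (mod 443)
3^8 = (3^4)^2 ≡ 81^2 = 6561 ≡ 359 (mod 443)
3^16 = (3^8)^2 ≡ 359^2 = 128881 ≡ 411 (mod 443)
3^32 = (3^16)^2 ≡ 411^2 = 168921 ≡ 138 (mod 443)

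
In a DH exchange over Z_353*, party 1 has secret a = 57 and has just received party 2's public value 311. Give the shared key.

Shared key K = 311^57 mod 353.
311^1 ≡ 311 (mod 353)
311^2 = (311^1)^2 ≡ 311^2 = 96721 ≡ 352 (mod 353)
311^4 = (311^2)^2 ≡ 352^2 = 123904 ≡ 1 (mod 353)
311^8 = (311^4)^2 ≡ 1^2 = 1 ≡ 1 (mod 353)
311^16 = (311^8)^2 ≡ 1^2 = 1 ≡ 1 (mod 353)
311^32 = (311^16)^2 ≡ 1^2 = 1 ≡ 1 (mod 353)
311^57 = 311^32 · 311^16 · 311^8 · 311^1 ≡ 1 · 1 · 1 · 311 ≡ 311 (mod 353).

311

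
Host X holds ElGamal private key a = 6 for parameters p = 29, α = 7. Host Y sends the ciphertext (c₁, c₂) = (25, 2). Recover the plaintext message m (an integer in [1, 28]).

21

Shared mask s = c₁^a mod p = 25^6 mod 29.
25^1 ≡ 25 (mod 29)
25^2 = (25^1)^2 ≡ 25^2 = 625 ≡ 16 (mod 29)
25^4 = (25^2)^2 ≡ 16^2 = 256 ≡ 24 (mod 29)
25^6 = 25^4 · 25^2 ≡ 24 · 16 ≡ 7 (mod 29).
So s = 7; s⁻¹ ≡ 25 (mod 29).
m = c₂ · s⁻¹ mod 29 = 2 · 25 mod 29 = 21.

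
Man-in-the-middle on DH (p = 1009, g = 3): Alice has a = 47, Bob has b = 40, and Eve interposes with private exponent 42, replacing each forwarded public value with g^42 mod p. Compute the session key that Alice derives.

Alice receives Eve's public value M = 3^42 mod 1009 instead of the honest one.
3^1 ≡ 3 (mod 1009)
3^2 = (3^1)^2 ≡ 3^2 = 9 ≡ 9 (mod 1009)
3^4 = (3^2)^2 ≡ 9^2 = 81 ≡ 81 (mod 1009)
3^8 = (3^4)^2 ≡ 81^2 = 6561 ≡ 507 (mod 1009)
3^16 = (3^8)^2 ≡ 507^2 = 257049 ≡ 763 (mod 1009)
3^32 = (3^16)^2 ≡ 763^2 = 582169 ≡ 985 (mod 1009)
3^42 = 3^32 · 3^8 · 3^2 ≡ 985 · 507 · 9 ≡ 469 (mod 1009).
So M = 469. Alice computes K = M^47 mod 1009.
469^1 ≡ 469 (mod 1009)
469^2 = (469^1)^2 ≡ 469^2 = 219961 ≡ 1008 (mod 1009)
469^4 = (469^2)^2 ≡ 1008^2 = 1016064 ≡ 1 (mod 1009)
469^8 = (469^4)^2 ≡ 1^2 = 1 ≡ 1 (mod 1009)
469^16 = (469^8)^2 ≡ 1^2 = 1 ≡ 1 (mod 1009)
469^32 = (469^16)^2 ≡ 1^2 = 1 ≡ 1 (mod 1009)
469^47 = 469^32 · 469^8 · 469^4 · 469^2 · 469^1 ≡ 1 · 1 · 1 · 1008 · 469 ≡ 540 (mod 1009).

540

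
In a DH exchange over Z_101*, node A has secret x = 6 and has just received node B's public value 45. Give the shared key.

Shared key K = 45^6 mod 101.
45^1 ≡ 45 (mod 101)
45^2 = (45^1)^2 ≡ 45^2 = 2025 ≡ 5 (mod 101)
45^4 = (45^2)^2 ≡ 5^2 = 25 ≡ 25 (mod 101)
45^6 = 45^4 · 45^2 ≡ 25 · 5 ≡ 24 (mod 101).

24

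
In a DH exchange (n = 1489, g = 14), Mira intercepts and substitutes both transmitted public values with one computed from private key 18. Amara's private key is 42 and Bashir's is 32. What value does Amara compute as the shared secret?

Amara receives Mira's public value M = 14^18 mod 1489 instead of the honest one.
14^1 ≡ 14 (mod 1489)
14^2 = (14^1)^2 ≡ 14^2 = 196 ≡ 196 (mod 1489)
14^4 = (14^2)^2 ≡ 196^2 = 38416 ≡ 1191 (mod 1489)
14^8 = (14^4)^2 ≡ 1191^2 = 1418481 ≡ 953 (mod 1489)
14^16 = (14^8)^2 ≡ 953^2 = 908209 ≡ 1408 (mod 1489)
14^18 = 14^16 · 14^2 ≡ 1408 · 196 ≡ 503 (mod 1489).
So M = 503. Amara computes K = M^42 mod 1489.
503^1 ≡ 503 (mod 1489)
503^2 = (503^1)^2 ≡ 503^2 = 253009 ≡ 1368 (mod 1489)
503^4 = (503^2)^2 ≡ 1368^2 = 1871424 ≡ 1240 (mod 1489)
503^8 = (503^4)^2 ≡ 1240^2 = 1537600 ≡ 952 (mod 1489)
503^16 = (503^8)^2 ≡ 952^2 = 906304 ≡ 992 (mod 1489)
503^32 = (503^16)^2 ≡ 992^2 = 984064 ≡ 1324 (mod 1489)
503^42 = 503^32 · 503^8 · 503^2 ≡ 1324 · 952 · 1368 ≡ 1084 (mod 1489).

1084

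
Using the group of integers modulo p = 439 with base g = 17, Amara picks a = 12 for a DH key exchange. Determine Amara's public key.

Public value = 17^12 mod 439.
17^1 ≡ 17 (mod 439)
17^2 = (17^1)^2 ≡ 17^2 = 289 ≡ 289 (mod 439)
17^4 = (17^2)^2 ≡ 289^2 = 83521 ≡ 111 (mod 439)
17^8 = (17^4)^2 ≡ 111^2 = 12321 ≡ 29 (mod 439)
17^12 = 17^8 · 17^4 ≡ 29 · 111 ≡ 146 (mod 439).

146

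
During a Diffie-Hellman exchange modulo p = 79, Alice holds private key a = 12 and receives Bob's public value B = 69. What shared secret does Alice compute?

Shared key K = 69^12 mod 79.
69^1 ≡ 69 (mod 79)
69^2 = (69^1)^2 ≡ 69^2 = 4761 ≡ 21 (mod 79)
69^4 = (69^2)^2 ≡ 21^2 = 441 ≡ 46 (mod 79)
69^8 = (69^4)^2 ≡ 46^2 = 2116 ≡ 62 (mod 79)
69^12 = 69^8 · 69^4 ≡ 62 · 46 ≡ 8 (mod 79).

8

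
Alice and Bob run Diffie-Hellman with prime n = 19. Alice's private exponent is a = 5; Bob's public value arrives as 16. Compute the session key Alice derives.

Shared key K = 16^5 mod 19.
16^1 ≡ 16 (mod 19)
16^2 = (16^1)^2 ≡ 16^2 = 256 ≡ 9 (mod 19)
16^4 = (16^2)^2 ≡ 9^2 = 81 ≡ 5 (mod 19)
16^5 = 16^4 · 16^1 ≡ 5 · 16 ≡ 4 (mod 19).

4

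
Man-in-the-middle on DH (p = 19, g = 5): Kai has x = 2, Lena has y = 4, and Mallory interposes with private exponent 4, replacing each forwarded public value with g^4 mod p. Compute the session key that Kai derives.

Kai receives Mallory's public value M = 5^4 mod 19 instead of the honest one.
5^1 ≡ 5 (mod 19)
5^2 = (5^1)^2 ≡ 5^2 = 25 ≡ 6 (mod 19)
5^4 = (5^2)^2 ≡ 6^2 = 36 ≡ 17 (mod 19)
So M = 17. Kai computes K = M^2 mod 19.
17^1 ≡ 17 (mod 19)
17^2 = (17^1)^2 ≡ 17^2 = 289 ≡ 4 (mod 19)

4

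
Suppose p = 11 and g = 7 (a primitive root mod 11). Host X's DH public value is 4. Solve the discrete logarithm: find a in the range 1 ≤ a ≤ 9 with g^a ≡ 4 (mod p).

Try successive powers of 7 modulo 11:
7^1 ≡ 7
7^2 ≡ 5
7^3 ≡ 2
7^4 ≡ 3
7^5 ≡ 10
7^6 ≡ 4
Found: a = 6.

6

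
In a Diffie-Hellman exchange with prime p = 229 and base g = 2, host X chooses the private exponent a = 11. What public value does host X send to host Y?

216

Public value = 2^11 mod 229.
2^1 ≡ 2 (mod 229)
2^2 = (2^1)^2 ≡ 2^2 = 4 ≡ 4 (mod 229)
2^4 = (2^2)^2 ≡ 4^2 = 16 ≡ 16 (mod 229)
2^8 = (2^4)^2 ≡ 16^2 = 256 ≡ 27 (mod 229)
2^11 = 2^8 · 2^2 · 2^1 ≡ 27 · 4 · 2 ≡ 216 (mod 229).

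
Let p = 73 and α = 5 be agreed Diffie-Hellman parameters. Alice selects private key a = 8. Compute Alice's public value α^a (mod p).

2

Public value = 5^8 (mod 73).
5^1 ≡ 5 (mod 73)
5^2 = (5^1)^2 ≡ 5^2 = 25 ≡ 25 (mod 73)
5^4 = (5^2)^2 ≡ 25^2 = 625 ≡ 41 (mod 73)
5^8 = (5^4)^2 ≡ 41^2 = 1681 ≡ 2 (mod 73)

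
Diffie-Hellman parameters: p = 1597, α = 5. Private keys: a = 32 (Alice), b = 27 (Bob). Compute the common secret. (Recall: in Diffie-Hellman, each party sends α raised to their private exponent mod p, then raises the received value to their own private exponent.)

Bob sends B = α^b mod p = 5^27 mod 1597.
5^1 ≡ 5 (mod 1597)
5^2 = (5^1)^2 ≡ 5^2 = 25 ≡ 25 (mod 1597)
5^4 = (5^2)^2 ≡ 25^2 = 625 ≡ 625 (mod 1597)
5^8 = (5^4)^2 ≡ 625^2 = 390625 ≡ 957 (mod 1597)
5^16 = (5^8)^2 ≡ 957^2 = 915849 ≡ 768 (mod 1597)
5^27 = 5^16 · 5^8 · 5^2 · 5^1 ≡ 768 · 957 · 25 · 5 ≡ 1381 (mod 1597).
So B = 1381. Alice then computes K = B^a mod p = 1381^32 mod 1597.
1381^1 ≡ 1381 (mod 1597)
1381^2 = (1381^1)^2 ≡ 1381^2 = 1907161 ≡ 343 (mod 1597)
1381^4 = (1381^2)^2 ≡ 343^2 = 117649 ≡ 1068 (mod 1597)
1381^8 = (1381^4)^2 ≡ 1068^2 = 1140624 ≡ 366 (mod 1597)
1381^16 = (1381^8)^2 ≡ 366^2 = 133956 ≡ 1405 (mod 1597)
1381^32 = (1381^16)^2 ≡ 1405^2 = 1974025 ≡ 133 (mod 1597)

133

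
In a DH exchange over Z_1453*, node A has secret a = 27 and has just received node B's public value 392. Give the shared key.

605

Shared key K = 392^27 mod 1453.
392^1 ≡ 392 (mod 1453)
392^2 = (392^1)^2 ≡ 392^2 = 153664 ≡ 1099 (mod 1453)
392^4 = (392^2)^2 ≡ 1099^2 = 1207801 ≡ 358 (mod 1453)
392^8 = (392^4)^2 ≡ 358^2 = 128164 ≡ 300 (mod 1453)
392^16 = (392^8)^2 ≡ 300^2 = 90000 ≡ 1367 (mod 1453)
392^27 = 392^16 · 392^8 · 392^2 · 392^1 ≡ 1367 · 300 · 1099 · 392 ≡ 605 (mod 1453).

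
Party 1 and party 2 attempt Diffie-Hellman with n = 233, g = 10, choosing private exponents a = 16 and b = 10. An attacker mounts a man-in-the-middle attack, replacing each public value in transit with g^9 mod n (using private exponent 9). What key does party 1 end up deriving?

92

Party 1 receives an attacker's public value M = 10^9 mod 233 instead of the honest one.
10^1 ≡ 10 (mod 233)
10^2 = (10^1)^2 ≡ 10^2 = 100 ≡ 100 (mod 233)
10^4 = (10^2)^2 ≡ 100^2 = 10000 ≡ 214 (mod 233)
10^8 = (10^4)^2 ≡ 214^2 = 45796 ≡ 128 (mod 233)
10^9 = 10^8 · 10^1 ≡ 128 · 10 ≡ 115 (mod 233).
So M = 115. Party 1 computes K = M^16 mod 233.
115^1 ≡ 115 (mod 233)
115^2 = (115^1)^2 ≡ 115^2 = 13225 ≡ 177 (mod 233)
115^4 = (115^2)^2 ≡ 177^2 = 31329 ≡ 107 (mod 233)
115^8 = (115^4)^2 ≡ 107^2 = 11449 ≡ 32 (mod 233)
115^16 = (115^8)^2 ≡ 32^2 = 1024 ≡ 92 (mod 233)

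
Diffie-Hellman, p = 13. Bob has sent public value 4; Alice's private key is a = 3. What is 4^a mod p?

12

Shared key K = 4^3 mod 13.
4^1 ≡ 4 (mod 13)
4^2 = (4^1)^2 ≡ 4^2 = 16 ≡ 3 (mod 13)
4^3 = 4^2 · 4^1 ≡ 3 · 4 ≡ 12 (mod 13).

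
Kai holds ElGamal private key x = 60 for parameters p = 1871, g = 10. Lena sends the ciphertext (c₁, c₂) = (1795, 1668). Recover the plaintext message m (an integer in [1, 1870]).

988

Shared mask s = c₁^x mod p = 1795^60 mod 1871.
1795^1 ≡ 1795 (mod 1871)
1795^2 = (1795^1)^2 ≡ 1795^2 = 3222025 ≡ 163 (mod 1871)
1795^4 = (1795^2)^2 ≡ 163^2 = 26569 ≡ 375 (mod 1871)
1795^8 = (1795^4)^2 ≡ 375^2 = 140625 ≡ 300 (mod 1871)
1795^16 = (1795^8)^2 ≡ 300^2 = 90000 ≡ 192 (mod 1871)
1795^32 = (1795^16)^2 ≡ 192^2 = 36864 ≡ 1315 (mod 1871)
1795^60 = 1795^32 · 1795^16 · 1795^8 · 1795^4 ≡ 1315 · 192 · 300 · 375 ≡ 994 (mod 1871).
So s = 994; s⁻¹ ≡ 32 (mod 1871).
m = c₂ · s⁻¹ mod 1871 = 1668 · 32 mod 1871 = 988.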